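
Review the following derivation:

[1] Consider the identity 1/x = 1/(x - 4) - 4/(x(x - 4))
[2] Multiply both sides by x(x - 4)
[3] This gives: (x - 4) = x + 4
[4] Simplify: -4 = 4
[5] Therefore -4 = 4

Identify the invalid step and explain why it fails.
Step 3: This gives: (x - 4) = x + 4

Step 3 makes a sign error when clearing denominators. Multiplying -4/(x(x - 4)) by x(x - 4) gives -4, not +4. The correct result is (x - 4) = x - 4, which is trivially true, not (x - 4) = x + 4. (Step 1 is a valid identity: 1/(x - 4) - 4/(x(x - 4)) = (x - 4)/(x(x - 4)) = 1/x.)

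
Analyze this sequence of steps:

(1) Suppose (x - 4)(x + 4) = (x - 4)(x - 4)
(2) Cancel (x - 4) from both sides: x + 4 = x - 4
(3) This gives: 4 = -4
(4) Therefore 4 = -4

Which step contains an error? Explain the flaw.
Step 2: Cancel (x - 4) from both sides: x + 4 = x - 4

Step 2 cancels (x - 4) from both sides. This is only valid if (x - 4) ≠ 0, i.e., x ≠ 4. When x = 4, both sides equal zero regardless of the other factors. The correct approach requires considering x = 4 as a separate case.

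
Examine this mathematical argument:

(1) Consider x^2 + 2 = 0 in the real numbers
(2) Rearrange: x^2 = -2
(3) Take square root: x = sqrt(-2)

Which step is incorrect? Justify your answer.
Step 3: Take square root: x = sqrt(-2)

Step 3 takes the square root of -2, which is negative. In the real number system, the square root of a negative number is undefined. The equation x^2 + 2 = 0 has no real solutions. Square roots of negative numbers only exist in the complex numbers.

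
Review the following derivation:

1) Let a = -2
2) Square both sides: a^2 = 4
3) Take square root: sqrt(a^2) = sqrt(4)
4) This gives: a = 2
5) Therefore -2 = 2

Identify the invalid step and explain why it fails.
Step 4: This gives: a = 2

Step 4 incorrectly states that sqrt(a^2) = a. The correct identity is sqrt(a^2) = |a|. Since a = -2 < 0, we have sqrt(a^2) = |-2| = 2, not a = -2.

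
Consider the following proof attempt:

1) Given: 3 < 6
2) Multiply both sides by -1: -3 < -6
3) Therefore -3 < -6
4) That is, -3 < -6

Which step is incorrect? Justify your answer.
Step 2: Multiply both sides by -1: -3 < -6

Step 2 multiplies both sides by -1 but fails to reverse the inequality sign. When multiplying (or dividing) an inequality by a negative number, the direction must be reversed. Since 3 < 6, we should get -3 > -6, i.e., -3 > -6.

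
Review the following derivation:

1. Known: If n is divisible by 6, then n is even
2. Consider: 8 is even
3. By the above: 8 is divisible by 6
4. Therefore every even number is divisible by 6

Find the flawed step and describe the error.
Step 3: By the above: 8 is divisible by 6

Step 3 commits the fallacy of affirming the consequent. The known fact 'divisible by 6 → even' does NOT imply 'even → divisible by 6'. That would be the converse, which is false. For example, 8 is even but 8 ÷ 6 = 1.33, which is not an integer.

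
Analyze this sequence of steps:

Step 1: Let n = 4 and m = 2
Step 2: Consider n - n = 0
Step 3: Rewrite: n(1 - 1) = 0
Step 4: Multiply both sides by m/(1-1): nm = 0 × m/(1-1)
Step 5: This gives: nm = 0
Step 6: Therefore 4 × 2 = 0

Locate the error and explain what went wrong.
Step 4: Multiply both sides by m/(1-1): nm = 0 × m/(1-1)

Step 4 multiplies both sides by m/(1-1). However, 1-1 = 0, so this is multiplication by m/0, which is undefined. We cannot multiply by an undefined expression.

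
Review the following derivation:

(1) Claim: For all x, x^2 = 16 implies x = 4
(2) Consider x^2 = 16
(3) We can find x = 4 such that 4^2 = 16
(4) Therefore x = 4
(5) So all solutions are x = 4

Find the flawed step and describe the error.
Step 4: Therefore x = 4

Step 4 incorrectly concludes that x = 4 is the only solution. The proof shows that x = 4 is A solution (existence), but does not show it is the ONLY solution (uniqueness). In fact, x = -4 is also a solution since (-4)^2 = 16. Finding one solution doesn't prove there are no others.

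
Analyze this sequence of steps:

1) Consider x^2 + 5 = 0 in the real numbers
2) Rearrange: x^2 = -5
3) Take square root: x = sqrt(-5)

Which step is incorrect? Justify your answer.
Step 3: Take square root: x = sqrt(-5)

Step 3 takes the square root of -5, which is negative. In the real number system, the square root of a negative number is undefined. The equation x^2 + 5 = 0 has no real solutions. Square roots of negative numbers only exist in the complex numbers.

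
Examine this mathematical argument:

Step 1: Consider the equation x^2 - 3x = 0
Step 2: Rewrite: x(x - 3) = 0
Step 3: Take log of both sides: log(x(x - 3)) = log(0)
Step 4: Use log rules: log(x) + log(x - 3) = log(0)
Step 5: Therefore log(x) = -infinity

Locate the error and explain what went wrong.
Step 3: Take log of both sides: log(x(x - 3)) = log(0)

Step 3 takes the logarithm of both sides, resulting in log(0) on the right side. The logarithm is only defined for positive numbers; log(0) is undefined (approaches negative infinity). This operation is invalid.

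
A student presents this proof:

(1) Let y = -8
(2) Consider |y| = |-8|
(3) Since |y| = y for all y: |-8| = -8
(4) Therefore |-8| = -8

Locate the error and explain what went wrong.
Step 3: Since |y| = y for all y: |-8| = -8

Step 3 incorrectly states that |y| = y for all y. The correct definition is |y| = y when y >= 0, and |y| = -y when y < 0. Since -8 < 0, we have |-8| = -(-8) = 8, not -8.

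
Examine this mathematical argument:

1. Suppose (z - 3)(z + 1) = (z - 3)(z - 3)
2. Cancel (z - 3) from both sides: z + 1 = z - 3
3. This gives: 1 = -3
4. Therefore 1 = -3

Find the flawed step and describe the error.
Step 2: Cancel (z - 3) from both sides: z + 1 = z - 3

Step 2 cancels (z - 3) from both sides. This is only valid if (z - 3) ≠ 0, i.e., z ≠ 3. When z = 3, both sides equal zero regardless of the other factors. The correct approach requires considering z = 3 as a separate case.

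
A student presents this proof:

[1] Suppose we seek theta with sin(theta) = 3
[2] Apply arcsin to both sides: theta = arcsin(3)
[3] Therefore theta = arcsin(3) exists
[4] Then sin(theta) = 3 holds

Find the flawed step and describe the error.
Step 2: Apply arcsin to both sides: theta = arcsin(3)

Step 2 applies arcsin to 3. However, arcsin(x) is only defined for x in [-1, 1] because sin(theta) can only produce values in that range. Since |3| > 1, arcsin(3) is undefined. There is no angle whose sine equals 3.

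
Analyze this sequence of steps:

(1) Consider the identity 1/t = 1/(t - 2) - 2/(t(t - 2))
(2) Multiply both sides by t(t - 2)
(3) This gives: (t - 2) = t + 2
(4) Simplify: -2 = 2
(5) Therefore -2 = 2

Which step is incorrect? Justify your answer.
Step 3: This gives: (t - 2) = t + 2

Step 3 makes a sign error when clearing denominators. Multiplying -2/(t(t - 2)) by t(t - 2) gives -2, not +2. The correct result is (t - 2) = t - 2, which is trivially true, not (t - 2) = t + 2. (Step 1 is a valid identity: 1/(t - 2) - 2/(t(t - 2)) = (t - 2)/(t(t - 2)) = 1/t.)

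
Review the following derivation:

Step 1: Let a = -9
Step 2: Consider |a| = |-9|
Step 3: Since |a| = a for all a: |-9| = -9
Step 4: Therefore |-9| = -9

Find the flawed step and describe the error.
Step 3: Since |a| = a for all a: |-9| = -9

Step 3 incorrectly states that |a| = a for all a. The correct definition is |a| = a when a >= 0, and |a| = -a when a < 0. Since -9 < 0, we have |-9| = -(-9) = 9, not -9.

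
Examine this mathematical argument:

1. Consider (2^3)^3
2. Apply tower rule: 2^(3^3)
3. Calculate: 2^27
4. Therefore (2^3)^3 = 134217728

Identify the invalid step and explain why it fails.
Step 2: Apply tower rule: 2^(3^3)

Step 2 incorrectly states that (a^b)^c = a^(b^c). The correct rule is (a^b)^c = a^(b×c). The actual value is (2^3)^3 = 2^9 = 512, not 2^27 = 134217728.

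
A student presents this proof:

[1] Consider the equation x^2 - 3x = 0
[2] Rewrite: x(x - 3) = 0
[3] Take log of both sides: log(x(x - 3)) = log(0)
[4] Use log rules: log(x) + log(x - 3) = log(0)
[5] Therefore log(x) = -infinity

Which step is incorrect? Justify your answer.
Step 3: Take log of both sides: log(x(x - 3)) = log(0)

Step 3 takes the logarithm of both sides, resulting in log(0) on the right side. The logarithm is only defined for positive numbers; log(0) is undefined (approaches negative infinity). This operation is invalid.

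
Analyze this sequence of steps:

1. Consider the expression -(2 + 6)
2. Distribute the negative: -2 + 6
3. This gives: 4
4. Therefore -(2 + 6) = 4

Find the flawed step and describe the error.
Step 2: Distribute the negative: -2 + 6

Step 2 incorrectly distributes the negative sign. The correct distribution is -(2 + 6) = -2 - 6 = -8. The negative must be applied to both terms, not just the first. The error treats -(2 + 6) as -2 + 6, which equals 4 instead of -8.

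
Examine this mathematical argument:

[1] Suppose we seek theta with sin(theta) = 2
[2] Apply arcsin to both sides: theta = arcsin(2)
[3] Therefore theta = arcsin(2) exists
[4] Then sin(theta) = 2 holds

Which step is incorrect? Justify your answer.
Step 2: Apply arcsin to both sides: theta = arcsin(2)

Step 2 applies arcsin to 2. However, arcsin(x) is only defined for x in [-1, 1] because sin(theta) can only produce values in that range. Since |2| > 1, arcsin(2) is undefined. There is no angle whose sine equals 2.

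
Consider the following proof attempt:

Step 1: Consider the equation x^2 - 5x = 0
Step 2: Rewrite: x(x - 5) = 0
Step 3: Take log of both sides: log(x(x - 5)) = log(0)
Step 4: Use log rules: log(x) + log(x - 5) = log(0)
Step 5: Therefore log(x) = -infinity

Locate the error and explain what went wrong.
Step 3: Take log of both sides: log(x(x - 5)) = log(0)

Step 3 takes the logarithm of both sides, resulting in log(0) on the right side. The logarithm is only defined for positive numbers; log(0) is undefined (approaches negative infinity). This operation is invalid.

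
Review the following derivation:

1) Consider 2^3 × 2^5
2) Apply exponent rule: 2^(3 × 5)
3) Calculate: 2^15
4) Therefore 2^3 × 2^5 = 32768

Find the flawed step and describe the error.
Step 2: Apply exponent rule: 2^(3 × 5)

Step 2 incorrectly states that a^b × a^c = a^(b×c). The correct rule is a^b × a^c = a^(b+c). The actual value is 2^3 × 2^5 = 2^8 = 256, not 2^15 = 32768.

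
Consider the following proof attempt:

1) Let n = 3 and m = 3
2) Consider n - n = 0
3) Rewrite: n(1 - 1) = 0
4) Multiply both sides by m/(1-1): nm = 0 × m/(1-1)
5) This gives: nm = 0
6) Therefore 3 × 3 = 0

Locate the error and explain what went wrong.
Step 4: Multiply both sides by m/(1-1): nm = 0 × m/(1-1)

Step 4 multiplies both sides by m/(1-1). However, 1-1 = 0, so this is multiplication by m/0, which is undefined. We cannot multiply by an undefined expression.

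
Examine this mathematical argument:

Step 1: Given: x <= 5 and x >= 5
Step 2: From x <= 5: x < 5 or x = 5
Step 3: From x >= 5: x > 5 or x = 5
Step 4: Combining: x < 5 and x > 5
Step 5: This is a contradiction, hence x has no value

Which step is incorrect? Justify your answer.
Step 4: Combining: x < 5 and x > 5

Step 4 incorrectly combines the conditions. From x <= 5 and x >= 5, the intersection is x = 5. The error treats the 'or' cases as 'and' requirements. The correct conclusion is that x = 5 is the unique solution, not that no solution exists.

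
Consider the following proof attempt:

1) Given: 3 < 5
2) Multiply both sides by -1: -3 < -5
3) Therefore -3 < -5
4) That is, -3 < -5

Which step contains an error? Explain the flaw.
Step 2: Multiply both sides by -1: -3 < -5

Step 2 multiplies both sides by -1 but fails to reverse the inequality sign. When multiplying (or dividing) an inequality by a negative number, the direction must be reversed. Since 3 < 5, we should get -3 > -5, i.e., -3 > -5.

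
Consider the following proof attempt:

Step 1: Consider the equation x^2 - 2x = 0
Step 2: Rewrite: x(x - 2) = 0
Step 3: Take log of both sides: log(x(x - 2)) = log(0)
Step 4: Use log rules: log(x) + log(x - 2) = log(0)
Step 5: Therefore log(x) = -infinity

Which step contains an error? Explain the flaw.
Step 3: Take log of both sides: log(x(x - 2)) = log(0)

Step 3 takes the logarithm of both sides, resulting in log(0) on the right side. The logarithm is only defined for positive numbers; log(0) is undefined (approaches negative infinity). This operation is invalid.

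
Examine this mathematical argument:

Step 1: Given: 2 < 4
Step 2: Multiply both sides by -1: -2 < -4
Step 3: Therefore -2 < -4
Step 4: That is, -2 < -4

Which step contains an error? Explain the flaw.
Step 2: Multiply both sides by -1: -2 < -4

Step 2 multiplies both sides by -1 but fails to reverse the inequality sign. When multiplying (or dividing) an inequality by a negative number, the direction must be reversed. Since 2 < 4, we should get -2 > -4, i.e., -2 > -4.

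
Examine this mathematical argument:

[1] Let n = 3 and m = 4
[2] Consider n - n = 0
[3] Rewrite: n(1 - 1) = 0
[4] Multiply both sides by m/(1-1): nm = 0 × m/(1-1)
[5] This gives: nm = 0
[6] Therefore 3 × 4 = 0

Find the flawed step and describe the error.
Step 4: Multiply both sides by m/(1-1): nm = 0 × m/(1-1)

Step 4 multiplies both sides by m/(1-1). However, 1-1 = 0, so this is multiplication by m/0, which is undefined. We cannot multiply by an undefined expression.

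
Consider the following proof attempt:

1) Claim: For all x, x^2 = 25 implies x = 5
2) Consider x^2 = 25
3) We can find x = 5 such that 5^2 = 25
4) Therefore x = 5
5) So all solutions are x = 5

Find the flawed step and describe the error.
Step 4: Therefore x = 5

Step 4 incorrectly concludes that x = 5 is the only solution. The proof shows that x = 5 is A solution (existence), but does not show it is the ONLY solution (uniqueness). In fact, x = -5 is also a solution since (-5)^2 = 25. Finding one solution doesn't prove there are no others.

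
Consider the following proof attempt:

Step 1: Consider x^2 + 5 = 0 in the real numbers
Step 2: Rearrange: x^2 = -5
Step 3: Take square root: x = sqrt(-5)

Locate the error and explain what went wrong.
Step 3: Take square root: x = sqrt(-5)

Step 3 takes the square root of -5, which is negative. In the real number system, the square root of a negative number is undefined. The equation x^2 + 5 = 0 has no real solutions. Square roots of negative numbers only exist in the complex numbers.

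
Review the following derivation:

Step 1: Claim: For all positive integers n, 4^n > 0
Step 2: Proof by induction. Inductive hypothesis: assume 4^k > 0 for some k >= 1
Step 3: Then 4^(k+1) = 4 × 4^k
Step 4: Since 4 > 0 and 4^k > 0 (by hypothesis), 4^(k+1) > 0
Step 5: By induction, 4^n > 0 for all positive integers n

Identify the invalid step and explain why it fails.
Step 5: By induction, 4^n > 0 for all positive integers n

Step 5 concludes the proof by induction, but no base case was ever established. A valid induction proof requires: (1) a base case proving 4^1 > 0, and (2) an inductive step showing IF 4^k > 0 THEN 4^(k+1) > 0. Steps 2-4 correctly establish the inductive step, but without the base case the conclusion in step 5 does not follow.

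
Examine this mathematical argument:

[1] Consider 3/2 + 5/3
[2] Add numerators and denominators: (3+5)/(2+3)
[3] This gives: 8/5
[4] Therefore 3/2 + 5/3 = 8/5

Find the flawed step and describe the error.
Step 2: Add numerators and denominators: (3+5)/(2+3)

Step 2 incorrectly adds fractions by separately adding numerators and denominators. This is wrong. The correct method requires a common denominator: 3/2 + 5/3 = (3×3 + 5×2)/(2×3) = 19/6 = 19/6. The method used gives 8/5, which is different.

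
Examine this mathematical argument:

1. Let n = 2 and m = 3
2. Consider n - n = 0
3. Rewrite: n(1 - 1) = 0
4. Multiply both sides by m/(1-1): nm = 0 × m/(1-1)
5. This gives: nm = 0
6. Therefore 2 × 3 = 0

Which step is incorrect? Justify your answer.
Step 4: Multiply both sides by m/(1-1): nm = 0 × m/(1-1)

Step 4 multiplies both sides by m/(1-1). However, 1-1 = 0, so this is multiplication by m/0, which is undefined. We cannot multiply by an undefined expression.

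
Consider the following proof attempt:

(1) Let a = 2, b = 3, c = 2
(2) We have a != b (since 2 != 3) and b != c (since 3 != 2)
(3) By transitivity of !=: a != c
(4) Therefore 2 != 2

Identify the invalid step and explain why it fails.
Step 3: By transitivity of !=: a != c

Step 3 incorrectly applies transitivity to the '!=' relation. Transitivity states: if a R b and b R c, then a R c. However, '!=' is not transitive. Counterexample: 2 != 3 and 3 != 2, but 2 = 2 (both equal 2). Transitivity holds for relations like <, <=, =, but not for !=.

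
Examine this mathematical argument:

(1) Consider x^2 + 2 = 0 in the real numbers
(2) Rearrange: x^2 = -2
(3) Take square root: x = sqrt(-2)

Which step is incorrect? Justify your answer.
Step 3: Take square root: x = sqrt(-2)

Step 3 takes the square root of -2, which is negative. In the real number system, the square root of a negative number is undefined. The equation x^2 + 2 = 0 has no real solutions. Square roots of negative numbers only exist in the complex numbers.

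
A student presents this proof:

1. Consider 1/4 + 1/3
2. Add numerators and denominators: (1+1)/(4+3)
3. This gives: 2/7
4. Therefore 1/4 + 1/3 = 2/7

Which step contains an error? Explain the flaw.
Step 2: Add numerators and denominators: (1+1)/(4+3)

Step 2 incorrectly adds fractions by separately adding numerators and denominators. This is wrong. The correct method requires a common denominator: 1/4 + 1/3 = (1×3 + 1×4)/(4×3) = 7/12 = 7/12. The method used gives 2/7, which is different.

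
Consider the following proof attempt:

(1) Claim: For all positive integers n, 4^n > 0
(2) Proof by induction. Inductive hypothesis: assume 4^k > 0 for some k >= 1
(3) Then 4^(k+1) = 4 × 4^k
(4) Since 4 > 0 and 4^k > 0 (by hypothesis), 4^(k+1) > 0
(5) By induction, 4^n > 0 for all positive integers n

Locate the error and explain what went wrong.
Step 5: By induction, 4^n > 0 for all positive integers n

Step 5 concludes the proof by induction, but no base case was ever established. A valid induction proof requires: (1) a base case proving 4^1 > 0, and (2) an inductive step showing IF 4^k > 0 THEN 4^(k+1) > 0. Steps 2-4 correctly establish the inductive step, but without the base case the conclusion in step 5 does not follow.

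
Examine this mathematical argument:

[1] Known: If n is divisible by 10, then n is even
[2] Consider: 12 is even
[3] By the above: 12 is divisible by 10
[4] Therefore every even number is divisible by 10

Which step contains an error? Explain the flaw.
Step 3: By the above: 12 is divisible by 10

Step 3 commits the fallacy of affirming the consequent. The known fact 'divisible by 10 → even' does NOT imply 'even → divisible by 10'. That would be the converse, which is false. For example, 12 is even but 12 ÷ 10 = 1.20, which is not an integer.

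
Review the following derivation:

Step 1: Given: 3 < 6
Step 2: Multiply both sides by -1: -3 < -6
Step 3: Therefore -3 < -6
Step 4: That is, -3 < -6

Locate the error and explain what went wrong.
Step 2: Multiply both sides by -1: -3 < -6

Step 2 multiplies both sides by -1 but fails to reverse the inequality sign. When multiplying (or dividing) an inequality by a negative number, the direction must be reversed. Since 3 < 6, we should get -3 > -6, i.e., -3 > -6.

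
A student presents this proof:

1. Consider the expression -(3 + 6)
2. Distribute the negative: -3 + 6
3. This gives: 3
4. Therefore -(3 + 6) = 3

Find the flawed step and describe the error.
Step 2: Distribute the negative: -3 + 6

Step 2 incorrectly distributes the negative sign. The correct distribution is -(3 + 6) = -3 - 6 = -9. The negative must be applied to both terms, not just the first. The error treats -(3 + 6) as -3 + 6, which equals 3 instead of -9.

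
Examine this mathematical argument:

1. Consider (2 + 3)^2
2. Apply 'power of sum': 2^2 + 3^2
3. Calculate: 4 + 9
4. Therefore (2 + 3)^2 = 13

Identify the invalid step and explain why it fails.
Step 2: Apply 'power of sum': 2^2 + 3^2

Step 2 incorrectly applies a non-existent rule '(a+b)^n = a^n + b^n'. This is false in general. The correct expansion uses the binomial theorem. The actual value is (2 + 3)^2 = 5^2 = 25, not 13.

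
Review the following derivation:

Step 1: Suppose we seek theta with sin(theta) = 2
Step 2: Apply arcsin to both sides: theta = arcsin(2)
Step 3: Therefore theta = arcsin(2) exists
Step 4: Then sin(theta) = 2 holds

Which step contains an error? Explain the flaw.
Step 2: Apply arcsin to both sides: theta = arcsin(2)

Step 2 applies arcsin to 2. However, arcsin(x) is only defined for x in [-1, 1] because sin(theta) can only produce values in that range. Since |2| > 1, arcsin(2) is undefined. There is no angle whose sine equals 2.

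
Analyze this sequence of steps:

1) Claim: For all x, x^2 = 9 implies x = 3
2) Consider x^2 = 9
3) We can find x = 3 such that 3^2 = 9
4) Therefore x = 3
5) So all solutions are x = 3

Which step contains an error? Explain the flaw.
Step 4: Therefore x = 3

Step 4 incorrectly concludes that x = 3 is the only solution. The proof shows that x = 3 is A solution (existence), but does not show it is the ONLY solution (uniqueness). In fact, x = -3 is also a solution since (-3)^2 = 9. Finding one solution doesn't prove there are no others.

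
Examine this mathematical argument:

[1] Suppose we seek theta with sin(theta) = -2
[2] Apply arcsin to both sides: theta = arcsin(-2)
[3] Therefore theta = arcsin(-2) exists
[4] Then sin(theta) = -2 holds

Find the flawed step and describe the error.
Step 2: Apply arcsin to both sides: theta = arcsin(-2)

Step 2 applies arcsin to -2. However, arcsin(x) is only defined for x in [-1, 1] because sin(theta) can only produce values in that range. Since |-2| > 1, arcsin(-2) is undefined. There is no angle whose sine equals -2.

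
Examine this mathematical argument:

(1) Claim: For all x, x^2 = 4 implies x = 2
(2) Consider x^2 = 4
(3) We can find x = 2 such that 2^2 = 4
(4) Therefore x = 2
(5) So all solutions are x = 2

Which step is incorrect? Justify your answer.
Step 4: Therefore x = 2

Step 4 incorrectly concludes that x = 2 is the only solution. The proof shows that x = 2 is A solution (existence), but does not show it is the ONLY solution (uniqueness). In fact, x = -2 is also a solution since (-2)^2 = 4. Finding one solution doesn't prove there are no others.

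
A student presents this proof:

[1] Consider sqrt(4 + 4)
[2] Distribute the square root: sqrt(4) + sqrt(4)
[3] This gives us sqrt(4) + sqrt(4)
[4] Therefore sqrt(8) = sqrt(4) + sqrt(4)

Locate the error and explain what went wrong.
Step 2: Distribute the square root: sqrt(4) + sqrt(4)

Step 2 incorrectly 'distributes' the square root over addition. The square root function does not distribute: sqrt(a + b) ≠ sqrt(a) + sqrt(b). In fact, sqrt(4 + 4) = sqrt(8) ≈ 2.8284, while sqrt(4) + sqrt(4) ≈ 4.0000.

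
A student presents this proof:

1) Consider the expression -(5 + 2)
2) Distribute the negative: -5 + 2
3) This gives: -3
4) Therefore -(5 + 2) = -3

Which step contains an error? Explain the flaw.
Step 2: Distribute the negative: -5 + 2

Step 2 incorrectly distributes the negative sign. The correct distribution is -(5 + 2) = -5 - 2 = -7. The negative must be applied to both terms, not just the first. The error treats -(5 + 2) as -5 + 2, which equals -3 instead of -7.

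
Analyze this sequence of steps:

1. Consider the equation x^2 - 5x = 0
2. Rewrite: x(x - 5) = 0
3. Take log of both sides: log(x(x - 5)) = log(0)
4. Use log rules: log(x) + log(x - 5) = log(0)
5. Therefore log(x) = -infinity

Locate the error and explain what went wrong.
Step 3: Take log of both sides: log(x(x - 5)) = log(0)

Step 3 takes the logarithm of both sides, resulting in log(0) on the right side. The logarithm is only defined for positive numbers; log(0) is undefined (approaches negative infinity). This operation is invalid.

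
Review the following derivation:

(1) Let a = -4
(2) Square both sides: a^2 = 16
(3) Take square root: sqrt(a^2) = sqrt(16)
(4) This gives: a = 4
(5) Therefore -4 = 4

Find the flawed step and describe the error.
Step 4: This gives: a = 4

Step 4 incorrectly states that sqrt(a^2) = a. The correct identity is sqrt(a^2) = |a|. Since a = -4 < 0, we have sqrt(a^2) = |-4| = 4, not a = -4.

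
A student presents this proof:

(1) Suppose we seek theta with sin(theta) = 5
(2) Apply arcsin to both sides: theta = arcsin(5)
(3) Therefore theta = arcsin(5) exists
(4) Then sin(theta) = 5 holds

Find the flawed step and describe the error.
Step 2: Apply arcsin to both sides: theta = arcsin(5)

Step 2 applies arcsin to 5. However, arcsin(x) is only defined for x in [-1, 1] because sin(theta) can only produce values in that range. Since |5| > 1, arcsin(5) is undefined. There is no angle whose sine equals 5.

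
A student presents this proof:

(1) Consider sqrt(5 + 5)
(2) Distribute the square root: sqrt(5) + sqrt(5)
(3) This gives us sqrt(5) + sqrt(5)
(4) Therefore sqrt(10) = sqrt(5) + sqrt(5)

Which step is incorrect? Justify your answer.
Step 2: Distribute the square root: sqrt(5) + sqrt(5)

Step 2 incorrectly 'distributes' the square root over addition. The square root function does not distribute: sqrt(a + b) ≠ sqrt(a) + sqrt(b). In fact, sqrt(5 + 5) = sqrt(10) ≈ 3.1623, while sqrt(5) + sqrt(5) ≈ 4.4721.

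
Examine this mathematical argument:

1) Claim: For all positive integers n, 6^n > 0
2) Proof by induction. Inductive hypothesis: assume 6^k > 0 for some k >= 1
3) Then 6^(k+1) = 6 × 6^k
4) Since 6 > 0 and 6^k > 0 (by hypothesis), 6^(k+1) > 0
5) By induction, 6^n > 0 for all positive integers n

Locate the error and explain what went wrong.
Step 5: By induction, 6^n > 0 for all positive integers n

Step 5 concludes the proof by induction, but no base case was ever established. A valid induction proof requires: (1) a base case proving 6^1 > 0, and (2) an inductive step showing IF 6^k > 0 THEN 6^(k+1) > 0. Steps 2-4 correctly establish the inductive step, but without the base case the conclusion in step 5 does not follow.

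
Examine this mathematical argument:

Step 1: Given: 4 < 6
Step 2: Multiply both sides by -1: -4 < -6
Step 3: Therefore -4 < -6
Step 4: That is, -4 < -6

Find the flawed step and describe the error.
Step 2: Multiply both sides by -1: -4 < -6

Step 2 multiplies both sides by -1 but fails to reverse the inequality sign. When multiplying (or dividing) an inequality by a negative number, the direction must be reversed. Since 4 < 6, we should get -4 > -6, i.e., -4 > -6.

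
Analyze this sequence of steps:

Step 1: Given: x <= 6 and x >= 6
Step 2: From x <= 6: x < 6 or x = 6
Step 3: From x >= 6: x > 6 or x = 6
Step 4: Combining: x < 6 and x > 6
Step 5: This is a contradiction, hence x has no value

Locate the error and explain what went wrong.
Step 4: Combining: x < 6 and x > 6

Step 4 incorrectly combines the conditions. From x <= 6 and x >= 6, the intersection is x = 6. The error treats the 'or' cases as 'and' requirements. The correct conclusion is that x = 6 is the unique solution, not that no solution exists.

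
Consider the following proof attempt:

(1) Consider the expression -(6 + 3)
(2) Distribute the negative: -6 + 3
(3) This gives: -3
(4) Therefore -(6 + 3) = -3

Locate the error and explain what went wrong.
Step 2: Distribute the negative: -6 + 3

Step 2 incorrectly distributes the negative sign. The correct distribution is -(6 + 3) = -6 - 3 = -9. The negative must be applied to both terms, not just the first. The error treats -(6 + 3) as -6 + 3, which equals -3 instead of -9.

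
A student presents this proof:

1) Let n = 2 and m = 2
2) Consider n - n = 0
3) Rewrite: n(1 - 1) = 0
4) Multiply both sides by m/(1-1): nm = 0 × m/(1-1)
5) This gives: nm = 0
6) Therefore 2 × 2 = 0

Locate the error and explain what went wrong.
Step 4: Multiply both sides by m/(1-1): nm = 0 × m/(1-1)

Step 4 multiplies both sides by m/(1-1). However, 1-1 = 0, so this is multiplication by m/0, which is undefined. We cannot multiply by an undefined expression.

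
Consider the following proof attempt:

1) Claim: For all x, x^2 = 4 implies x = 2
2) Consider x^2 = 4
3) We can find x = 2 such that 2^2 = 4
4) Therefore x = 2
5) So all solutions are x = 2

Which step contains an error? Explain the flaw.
Step 4: Therefore x = 2

Step 4 incorrectly concludes that x = 2 is the only solution. The proof shows that x = 2 is A solution (existence), but does not show it is the ONLY solution (uniqueness). In fact, x = -2 is also a solution since (-2)^2 = 4. Finding one solution doesn't prove there are no others.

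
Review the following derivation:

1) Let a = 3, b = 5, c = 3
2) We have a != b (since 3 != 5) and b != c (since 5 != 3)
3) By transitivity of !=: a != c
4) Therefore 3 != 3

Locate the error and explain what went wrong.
Step 3: By transitivity of !=: a != c

Step 3 incorrectly applies transitivity to the '!=' relation. Transitivity states: if a R b and b R c, then a R c. However, '!=' is not transitive. Counterexample: 3 != 5 and 5 != 3, but 3 = 3 (both equal 3). Transitivity holds for relations like <, <=, =, but not for !=.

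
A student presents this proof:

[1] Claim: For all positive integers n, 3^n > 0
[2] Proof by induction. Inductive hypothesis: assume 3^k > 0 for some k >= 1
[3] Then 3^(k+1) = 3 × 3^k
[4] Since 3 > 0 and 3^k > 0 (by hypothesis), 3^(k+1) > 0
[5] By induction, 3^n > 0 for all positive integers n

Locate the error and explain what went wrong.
Step 5: By induction, 3^n > 0 for all positive integers n

Step 5 concludes the proof by induction, but no base case was ever established. A valid induction proof requires: (1) a base case proving 3^1 > 0, and (2) an inductive step showing IF 3^k > 0 THEN 3^(k+1) > 0. Steps 2-4 correctly establish the inductive step, but without the base case the conclusion in step 5 does not follow.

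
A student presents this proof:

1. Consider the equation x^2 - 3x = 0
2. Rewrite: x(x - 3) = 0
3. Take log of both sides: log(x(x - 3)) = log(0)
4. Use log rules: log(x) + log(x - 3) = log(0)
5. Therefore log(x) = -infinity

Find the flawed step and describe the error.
Step 3: Take log of both sides: log(x(x - 3)) = log(0)

Step 3 takes the logarithm of both sides, resulting in log(0) on the right side. The logarithm is only defined for positive numbers; log(0) is undefined (approaches negative infinity). This operation is invalid.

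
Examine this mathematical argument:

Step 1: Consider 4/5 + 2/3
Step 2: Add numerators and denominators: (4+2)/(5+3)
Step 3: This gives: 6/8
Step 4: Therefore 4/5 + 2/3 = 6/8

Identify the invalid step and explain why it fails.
Step 2: Add numerators and denominators: (4+2)/(5+3)

Step 2 incorrectly adds fractions by separately adding numerators and denominators. This is wrong. The correct method requires a common denominator: 4/5 + 2/3 = (4×3 + 2×5)/(5×3) = 22/15 = 22/15. The method used gives 6/8, which is different.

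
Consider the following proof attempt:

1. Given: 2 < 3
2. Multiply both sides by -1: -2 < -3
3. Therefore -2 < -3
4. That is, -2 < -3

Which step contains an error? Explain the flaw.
Step 2: Multiply both sides by -1: -2 < -3

Step 2 multiplies both sides by -1 but fails to reverse the inequality sign. When multiplying (or dividing) an inequality by a negative number, the direction must be reversed. Since 2 < 3, we should get -2 > -3, i.e., -2 > -3.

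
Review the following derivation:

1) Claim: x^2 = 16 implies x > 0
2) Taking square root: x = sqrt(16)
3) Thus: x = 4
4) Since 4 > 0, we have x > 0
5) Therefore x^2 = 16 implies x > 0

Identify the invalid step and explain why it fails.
Step 2: Taking square root: x = sqrt(16)

Step 2 takes the square root and assumes the positive root only. The equation x^2 = 16 actually has two solutions: x = 4 and x = -4. The proof silently assumes x > 0 without justification, then uses this assumption to conclude x > 0, which is circular. The counterexample x = -4 shows the claim is false.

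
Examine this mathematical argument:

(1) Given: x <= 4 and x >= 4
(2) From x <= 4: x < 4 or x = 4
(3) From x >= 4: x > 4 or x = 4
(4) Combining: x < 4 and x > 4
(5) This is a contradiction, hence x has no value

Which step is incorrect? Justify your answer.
Step 4: Combining: x < 4 and x > 4

Step 4 incorrectly combines the conditions. From x <= 4 and x >= 4, the intersection is x = 4. The error treats the 'or' cases as 'and' requirements. The correct conclusion is that x = 4 is the unique solution, not that no solution exists.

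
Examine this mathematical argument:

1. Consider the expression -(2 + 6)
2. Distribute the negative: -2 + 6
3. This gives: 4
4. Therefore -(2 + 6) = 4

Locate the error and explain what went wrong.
Step 2: Distribute the negative: -2 + 6

Step 2 incorrectly distributes the negative sign. The correct distribution is -(2 + 6) = -2 - 6 = -8. The negative must be applied to both terms, not just the first. The error treats -(2 + 6) as -2 + 6, which equals 4 instead of -8.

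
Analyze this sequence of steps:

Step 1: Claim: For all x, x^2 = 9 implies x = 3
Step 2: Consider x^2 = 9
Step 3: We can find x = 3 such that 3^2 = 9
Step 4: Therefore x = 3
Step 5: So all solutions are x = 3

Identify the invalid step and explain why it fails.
Step 4: Therefore x = 3

Step 4 incorrectly concludes that x = 3 is the only solution. The proof shows that x = 3 is A solution (existence), but does not show it is the ONLY solution (uniqueness). In fact, x = -3 is also a solution since (-3)^2 = 9. Finding one solution doesn't prove there are no others.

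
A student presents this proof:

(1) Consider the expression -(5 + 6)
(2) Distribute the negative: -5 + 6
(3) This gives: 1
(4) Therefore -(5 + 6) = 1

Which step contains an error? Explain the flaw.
Step 2: Distribute the negative: -5 + 6

Step 2 incorrectly distributes the negative sign. The correct distribution is -(5 + 6) = -5 - 6 = -11. The negative must be applied to both terms, not just the first. The error treats -(5 + 6) as -5 + 6, which equals 1 instead of -11.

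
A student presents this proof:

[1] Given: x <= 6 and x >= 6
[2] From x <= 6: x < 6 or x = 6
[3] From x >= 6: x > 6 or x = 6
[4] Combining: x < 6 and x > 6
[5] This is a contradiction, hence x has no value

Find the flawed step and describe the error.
Step 4: Combining: x < 6 and x > 6

Step 4 incorrectly combines the conditions. From x <= 6 and x >= 6, the intersection is x = 6. The error treats the 'or' cases as 'and' requirements. The correct conclusion is that x = 6 is the unique solution, not that no solution exists.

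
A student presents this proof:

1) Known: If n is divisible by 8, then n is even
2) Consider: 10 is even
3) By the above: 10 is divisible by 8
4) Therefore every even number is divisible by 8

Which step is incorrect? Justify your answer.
Step 3: By the above: 10 is divisible by 8

Step 3 commits the fallacy of affirming the consequent. The known fact 'divisible by 8 → even' does NOT imply 'even → divisible by 8'. That would be the converse, which is false. For example, 10 is even but 10 ÷ 8 = 1.25, which is not an integer.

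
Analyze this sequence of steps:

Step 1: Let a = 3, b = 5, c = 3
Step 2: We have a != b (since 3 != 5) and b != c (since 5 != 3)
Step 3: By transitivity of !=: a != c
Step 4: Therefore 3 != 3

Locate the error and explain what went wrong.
Step 3: By transitivity of !=: a != c

Step 3 incorrectly applies transitivity to the '!=' relation. Transitivity states: if a R b and b R c, then a R c. However, '!=' is not transitive. Counterexample: 3 != 5 and 5 != 3, but 3 = 3 (both equal 3). Transitivity holds for relations like <, <=, =, but not for !=.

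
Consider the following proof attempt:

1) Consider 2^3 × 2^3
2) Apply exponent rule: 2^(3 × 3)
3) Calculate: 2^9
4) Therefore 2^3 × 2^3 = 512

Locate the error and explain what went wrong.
Step 2: Apply exponent rule: 2^(3 × 3)

Step 2 incorrectly states that a^b × a^c = a^(b×c). The correct rule is a^b × a^c = a^(b+c). The actual value is 2^3 × 2^3 = 2^6 = 64, not 2^9 = 512.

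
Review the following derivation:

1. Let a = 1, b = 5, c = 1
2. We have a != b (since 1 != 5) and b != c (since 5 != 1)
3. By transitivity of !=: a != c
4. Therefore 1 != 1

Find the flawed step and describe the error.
Step 3: By transitivity of !=: a != c

Step 3 incorrectly applies transitivity to the '!=' relation. Transitivity states: if a R b and b R c, then a R c. However, '!=' is not transitive. Counterexample: 1 != 5 and 5 != 1, but 1 = 1 (both equal 1). Transitivity holds for relations like <, <=, =, but not for !=.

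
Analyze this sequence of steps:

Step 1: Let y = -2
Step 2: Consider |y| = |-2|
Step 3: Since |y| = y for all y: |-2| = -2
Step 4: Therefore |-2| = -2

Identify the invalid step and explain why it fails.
Step 3: Since |y| = y for all y: |-2| = -2

Step 3 incorrectly states that |y| = y for all y. The correct definition is |y| = y when y >= 0, and |y| = -y when y < 0. Since -2 < 0, we have |-2| = -(-2) = 2, not -2.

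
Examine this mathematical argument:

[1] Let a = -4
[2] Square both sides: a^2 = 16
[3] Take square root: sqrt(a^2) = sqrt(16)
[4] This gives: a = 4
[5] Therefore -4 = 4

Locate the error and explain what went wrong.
Step 4: This gives: a = 4

Step 4 incorrectly states that sqrt(a^2) = a. The correct identity is sqrt(a^2) = |a|. Since a = -4 < 0, we have sqrt(a^2) = |-4| = 4, not a = -4.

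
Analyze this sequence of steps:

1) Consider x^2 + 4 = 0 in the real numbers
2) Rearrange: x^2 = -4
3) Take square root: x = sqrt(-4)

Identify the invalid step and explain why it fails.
Step 3: Take square root: x = sqrt(-4)

Step 3 takes the square root of -4, which is negative. In the real number system, the square root of a negative number is undefined. The equation x^2 + 4 = 0 has no real solutions. Square roots of negative numbers only exist in the complex numbers.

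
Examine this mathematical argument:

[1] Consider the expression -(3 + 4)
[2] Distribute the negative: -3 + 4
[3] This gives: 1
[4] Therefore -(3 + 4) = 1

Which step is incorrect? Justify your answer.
Step 2: Distribute the negative: -3 + 4

Step 2 incorrectly distributes the negative sign. The correct distribution is -(3 + 4) = -3 - 4 = -7. The negative must be applied to both terms, not just the first. The error treats -(3 + 4) as -3 + 4, which equals 1 instead of -7.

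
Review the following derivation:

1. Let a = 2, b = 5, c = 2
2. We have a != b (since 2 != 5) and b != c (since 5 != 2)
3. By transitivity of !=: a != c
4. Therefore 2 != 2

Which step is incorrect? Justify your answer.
Step 3: By transitivity of !=: a != c

Step 3 incorrectly applies transitivity to the '!=' relation. Transitivity states: if a R b and b R c, then a R c. However, '!=' is not transitive. Counterexample: 2 != 5 and 5 != 2, but 2 = 2 (both equal 2). Transitivity holds for relations like <, <=, =, but not for !=.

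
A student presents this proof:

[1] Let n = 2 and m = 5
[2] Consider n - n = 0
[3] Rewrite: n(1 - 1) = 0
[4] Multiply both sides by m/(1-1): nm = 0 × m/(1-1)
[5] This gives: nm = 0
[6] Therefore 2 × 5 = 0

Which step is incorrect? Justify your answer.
Step 4: Multiply both sides by m/(1-1): nm = 0 × m/(1-1)

Step 4 multiplies both sides by m/(1-1). However, 1-1 = 0, so this is multiplication by m/0, which is undefined. We cannot multiply by an undefined expression.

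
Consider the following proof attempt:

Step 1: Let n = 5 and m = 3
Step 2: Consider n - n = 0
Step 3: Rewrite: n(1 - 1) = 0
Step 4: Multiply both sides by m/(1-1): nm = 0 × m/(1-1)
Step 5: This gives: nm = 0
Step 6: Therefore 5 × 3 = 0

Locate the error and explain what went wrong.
Step 4: Multiply both sides by m/(1-1): nm = 0 × m/(1-1)

Step 4 multiplies both sides by m/(1-1). However, 1-1 = 0, so this is multiplication by m/0, which is undefined. We cannot multiply by an undefined expression.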